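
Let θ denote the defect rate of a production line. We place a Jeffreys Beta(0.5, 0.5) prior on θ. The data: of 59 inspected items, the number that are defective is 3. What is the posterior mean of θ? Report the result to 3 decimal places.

Posterior mean ≈ 0.058

The binomial likelihood is conjugate to the Beta prior: with 3 successes and 56 failures, the posterior is Beta(0.5+3, 0.5+56) = Beta(3.5, 56.5).
E[θ | data] = 3.5/(3.5+56.5) = 0.058.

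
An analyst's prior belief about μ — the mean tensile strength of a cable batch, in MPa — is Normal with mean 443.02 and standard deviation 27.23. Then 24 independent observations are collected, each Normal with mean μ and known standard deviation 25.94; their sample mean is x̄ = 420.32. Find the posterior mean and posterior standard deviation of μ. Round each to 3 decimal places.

Posterior mean ≈ 421.147; posterior SD ≈ 5.198

With known σ, the Normal prior is conjugate. Weight on the data is w = (n/σ²)/(n/σ² + 1/τ₀²) = 0.0356674/(0.0356674+0.00134867) = 0.96357.
Posterior mean = w·x̄ + (1−w)·μ₀ = 0.96357·420.32 + 0.036435·443.02 = 421.147. Posterior variance = 1/(0.0356674+0.00134867) = 27.0153, so SD = 5.198.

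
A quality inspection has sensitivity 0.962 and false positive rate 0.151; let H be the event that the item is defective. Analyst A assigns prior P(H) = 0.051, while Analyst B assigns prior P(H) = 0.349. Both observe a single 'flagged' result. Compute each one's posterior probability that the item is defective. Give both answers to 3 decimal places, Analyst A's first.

Analyst A: 0.255; Analyst B: 0.774

P('+'|H) = 0.962, P('+'|¬H) = 0.151.
Analyst A: numerator 0.962·0.051 = 0.049062; evidence = 0.049062+0.151·0.949 = 0.19236; posterior = 0.255.
Analyst B: numerator 0.962·0.349 = 0.33574; evidence = 0.33574+0.151·0.651 = 0.43404; posterior = 0.774.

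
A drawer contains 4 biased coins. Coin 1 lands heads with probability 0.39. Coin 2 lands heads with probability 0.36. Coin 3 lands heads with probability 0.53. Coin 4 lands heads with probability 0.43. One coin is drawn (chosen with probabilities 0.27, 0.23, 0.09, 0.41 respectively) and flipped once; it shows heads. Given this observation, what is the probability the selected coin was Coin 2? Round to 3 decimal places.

P(heads|C1) = 0.39; P(heads|C2) = 0.36; P(heads|C3) = 0.53; P(heads|C4) = 0.43.
Prior × likelihood for each source: 0.27·0.39=0.1053, 0.23·0.36=0.08280, 0.09·0.53=0.04770, 0.41·0.43=0.1763. Summing gives P(heads) = 0.41210.
P(Coin 2 | heads) = 0.08280 / 0.41210 = 0.201.

Posterior probability ≈ 0.201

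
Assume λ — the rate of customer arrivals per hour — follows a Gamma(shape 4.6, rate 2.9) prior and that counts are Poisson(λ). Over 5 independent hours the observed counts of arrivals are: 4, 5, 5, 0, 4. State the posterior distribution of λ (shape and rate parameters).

Total count ∑xᵢ = 18 over n = 5 hours.
Gamma is conjugate to the Poisson likelihood: posterior is Gamma(shape = 4.6+18 = 22.6, rate = 2.9+5 = 7.9).

Posterior: Gamma(shape=22.6, rate=7.9)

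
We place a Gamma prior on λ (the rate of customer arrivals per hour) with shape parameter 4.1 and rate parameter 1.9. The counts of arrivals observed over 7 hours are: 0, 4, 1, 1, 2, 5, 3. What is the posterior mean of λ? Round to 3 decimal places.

Posterior mean ≈ 2.258

Total count ∑xᵢ = 16 over n = 7 hours.
Gamma is conjugate to the Poisson likelihood: posterior is Gamma(shape = 4.1+16 = 20.1, rate = 1.9+7 = 8.9).
Posterior mean = shape/rate = 20.1/8.9 = 2.258.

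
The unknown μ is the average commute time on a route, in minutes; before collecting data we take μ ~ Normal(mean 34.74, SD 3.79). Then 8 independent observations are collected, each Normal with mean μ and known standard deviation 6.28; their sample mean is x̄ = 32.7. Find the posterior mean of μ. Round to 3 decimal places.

Posterior mean ≈ 33.221

Prior precision 1/τ₀² = 1/3.79² = 0.0696180; data precision n/σ² = 8/6.28² = 0.202848.
Posterior precision = 0.0696180 + 0.202848 = 0.272466.
Posterior mean = (0.0696180·34.74 + 0.202848·32.7) / 0.272466 = 33.221.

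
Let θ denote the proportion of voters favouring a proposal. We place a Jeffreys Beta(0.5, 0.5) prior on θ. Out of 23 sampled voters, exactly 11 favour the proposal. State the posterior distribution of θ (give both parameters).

Posterior: Beta(11.5, 12.5)

The binomial likelihood is conjugate to the Beta prior: with 11 successes and 12 failures, the posterior is Beta(0.5+11, 0.5+12) = Beta(11.5, 12.5).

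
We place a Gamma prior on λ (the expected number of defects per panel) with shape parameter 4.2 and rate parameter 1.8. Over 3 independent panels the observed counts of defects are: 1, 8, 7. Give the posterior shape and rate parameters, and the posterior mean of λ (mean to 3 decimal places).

Posterior: Gamma(shape=20.2, rate=4.8); mean ≈ 4.208

The Poisson likelihood adds the total count to the shape and the number of exposure periods to the rate. Here ∑xᵢ = 16 and n = 3, so shape 4.2→20.2 and rate 1.8→4.8.
E[λ | data] = 20.2/4.8 = 4.208.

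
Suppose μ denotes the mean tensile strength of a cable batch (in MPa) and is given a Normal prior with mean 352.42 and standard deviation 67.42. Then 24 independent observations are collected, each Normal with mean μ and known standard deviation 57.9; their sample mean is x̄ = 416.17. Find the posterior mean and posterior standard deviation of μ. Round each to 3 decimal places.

Posterior mean ≈ 414.269; posterior SD ≈ 11.641

With known σ, the Normal prior is conjugate. Weight on the data is w = (n/σ²)/(n/σ² + 1/τ₀²) = 0.00715903/(0.00715903+0.00022000) = 0.97019.
Posterior mean = w·x̄ + (1−w)·μ₀ = 0.97019·416.17 + 0.029814·352.42 = 414.269. Posterior variance = 1/(0.00715903+0.00022000) = 135.519, so SD = 11.641.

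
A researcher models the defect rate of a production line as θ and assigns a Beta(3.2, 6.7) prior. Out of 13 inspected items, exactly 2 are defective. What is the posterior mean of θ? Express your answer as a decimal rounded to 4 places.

Observing 2 successes and 11 failures updates Beta(3.2, 6.7) by adding the success and failure counts to the two shape parameters: α = 3.2+2 = 5.2, β = 6.7+11 = 17.7.
Posterior mean = α/(α+β) = 5.2/22.9 = 0.2271.

Posterior mean ≈ 0.2271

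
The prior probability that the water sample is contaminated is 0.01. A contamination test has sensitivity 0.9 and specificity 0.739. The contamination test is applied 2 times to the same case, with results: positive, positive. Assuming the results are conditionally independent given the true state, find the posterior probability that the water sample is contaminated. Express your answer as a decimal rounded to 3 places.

With H the event that the water sample is contaminated, the joint likelihood of the observed sequence is P(data|H) = 0.9·0.9 = 0.81000 and P(data|¬H) = 0.261·0.261 = 0.068121.
Bayes: P(H|data) = 0.01·0.81000 / (0.01·0.81000 + 0.99·0.068121) = 0.0081000/0.075540 = 0.1072.

Posterior P(H) ≈ 0.107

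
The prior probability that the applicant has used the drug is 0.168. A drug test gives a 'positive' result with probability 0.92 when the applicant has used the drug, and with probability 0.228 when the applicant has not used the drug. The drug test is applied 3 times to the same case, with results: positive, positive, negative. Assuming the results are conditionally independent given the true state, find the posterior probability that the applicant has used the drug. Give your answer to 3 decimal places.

Posterior P(H) ≈ 0.254

Let H be the event that the applicant has used the drug; start with P(H) = 0.168. P('positive'|H) = 0.92, P('positive'|¬H) = 0.228.
Update on result 1 ('positive'): P(H) ← 0.92·0.1680 / (0.92·0.1680 + 0.228·0.8320) = 0.15456/0.34426 = 0.4490.
Update on result 2 ('positive'): P(H) ← 0.92·0.4490 / (0.92·0.4490 + 0.228·0.5510) = 0.41305/0.53869 = 0.7668.
Update on result 3 ('negative'): P(H) ← 0.08·0.7668 / (0.08·0.7668 + 0.772·0.2332) = 0.061342/0.24139 = 0.2541.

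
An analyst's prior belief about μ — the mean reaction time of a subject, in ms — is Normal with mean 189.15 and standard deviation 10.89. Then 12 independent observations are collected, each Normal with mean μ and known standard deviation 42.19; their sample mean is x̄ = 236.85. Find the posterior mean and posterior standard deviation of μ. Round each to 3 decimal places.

With known σ, the Normal prior is conjugate. Weight on the data is w = (n/σ²)/(n/σ² + 1/τ₀²) = 0.00674159/(0.00674159+0.00843226) = 0.44429.
Posterior mean = w·x̄ + (1−w)·μ₀ = 0.44429·236.85 + 0.55571·189.15 = 210.343. Posterior variance = 1/(0.00674159+0.00843226) = 65.9028, so SD = 8.118.

Posterior mean ≈ 210.343; posterior SD ≈ 8.118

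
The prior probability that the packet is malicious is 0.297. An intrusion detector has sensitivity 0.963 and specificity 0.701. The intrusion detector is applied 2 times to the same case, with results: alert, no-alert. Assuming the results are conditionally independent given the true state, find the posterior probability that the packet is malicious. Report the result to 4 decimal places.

With H the event that the packet is malicious, the joint likelihood of the observed sequence is P(data|H) = 0.963·0.037 = 0.035631 and P(data|¬H) = 0.299·0.701 = 0.20960.
Bayes: P(H|data) = 0.297·0.035631 / (0.297·0.035631 + 0.703·0.20960) = 0.010582/0.15793 = 0.0670.

Posterior P(H) ≈ 0.0670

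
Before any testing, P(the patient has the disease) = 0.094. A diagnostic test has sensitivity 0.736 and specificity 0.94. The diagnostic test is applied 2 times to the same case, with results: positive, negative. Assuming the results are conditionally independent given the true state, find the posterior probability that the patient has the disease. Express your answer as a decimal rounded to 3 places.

Posterior P(H) ≈ 0.263

With H the event that the patient has the disease, the joint likelihood of the observed sequence is P(data|H) = 0.736·0.264 = 0.19430 and P(data|¬H) = 0.06·0.94 = 0.056400.
Bayes: P(H|data) = 0.094·0.19430 / (0.094·0.19430 + 0.906·0.056400) = 0.018265/0.069363 = 0.2633.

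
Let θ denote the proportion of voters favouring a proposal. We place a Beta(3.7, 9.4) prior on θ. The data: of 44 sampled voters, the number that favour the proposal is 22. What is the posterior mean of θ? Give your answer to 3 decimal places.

The binomial likelihood is conjugate to the Beta prior: with 22 successes and 22 failures, the posterior is Beta(3.7+22, 9.4+22) = Beta(25.7, 31.4).
E[θ | data] = 25.7/(25.7+31.4) = 0.450.

Posterior mean ≈ 0.450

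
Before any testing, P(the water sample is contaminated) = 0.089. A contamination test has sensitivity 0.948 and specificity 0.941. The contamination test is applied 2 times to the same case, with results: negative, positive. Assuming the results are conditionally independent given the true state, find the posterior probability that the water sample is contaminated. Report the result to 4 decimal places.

Posterior P(H) ≈ 0.0798

Let H be the event that the water sample is contaminated; start with P(H) = 0.089. P('positive'|H) = 0.948, P('positive'|¬H) = 0.059.
Update on result 1 ('negative'): P(H) ← 0.052·0.0890 / (0.052·0.0890 + 0.941·0.9110) = 0.0046280/0.86188 = 0.0054.
Update on result 2 ('positive'): P(H) ← 0.948·0.0054 / (0.948·0.0054 + 0.059·0.9946) = 0.0050904/0.063774 = 0.0798.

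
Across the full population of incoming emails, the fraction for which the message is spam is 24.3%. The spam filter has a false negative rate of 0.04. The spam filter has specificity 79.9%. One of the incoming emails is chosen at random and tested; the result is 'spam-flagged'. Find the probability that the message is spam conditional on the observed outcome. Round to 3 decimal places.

P(H | E) ≈ 0.605

Let H be the event that the message is spam. P(H) = 0.243, so P(¬H) = 0.757. With E the 'spam-flagged' result, P(E|H) = 0.96 and P(E|¬H) = 0.201.
P(E) = 0.96·0.243 + 0.201·0.757 = 0.23328 + 0.15216 = 0.38544.
By Bayes' theorem, P(H|E) = 0.23328 / 0.38544 = 0.605.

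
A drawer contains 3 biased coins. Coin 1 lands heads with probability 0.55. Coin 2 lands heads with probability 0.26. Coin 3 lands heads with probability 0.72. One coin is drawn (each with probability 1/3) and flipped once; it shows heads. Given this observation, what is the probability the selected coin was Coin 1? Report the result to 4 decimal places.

Tabulate prior·likelihood by source: [1] prior 0.333333, lik 0.55, product 0.1833; [2] prior 0.333333, lik 0.26, product 0.08667; [3] prior 0.333333, lik 0.72, product 0.2400.
Normalizing constant = 0.51000; the posterior for Coin 1 is its product over the sum, 0.1833/0.51000 = 0.3595.

Posterior probability ≈ 0.3595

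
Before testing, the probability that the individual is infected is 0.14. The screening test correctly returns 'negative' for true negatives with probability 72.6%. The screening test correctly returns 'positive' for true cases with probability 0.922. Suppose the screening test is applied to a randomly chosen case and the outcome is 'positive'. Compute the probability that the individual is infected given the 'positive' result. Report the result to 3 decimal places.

P(H | E) ≈ 0.354

Write H for 'the individual is infected'. Prior odds H:¬H = 0.14/0.86 = 0.16279. For the 'positive' outcome, the likelihood ratio is 0.922/0.274 = 3.3650.
Posterior odds = 0.16279 × 3.3650 = 0.54778, so P(H|E) = 0.54778/(1+0.54778) = 0.354.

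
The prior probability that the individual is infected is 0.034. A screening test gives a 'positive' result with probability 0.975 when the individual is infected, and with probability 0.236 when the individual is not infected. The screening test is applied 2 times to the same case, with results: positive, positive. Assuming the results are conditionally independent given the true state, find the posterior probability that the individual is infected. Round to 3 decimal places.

Let H be the event that the individual is infected; start with P(H) = 0.034. P('positive'|H) = 0.975, P('positive'|¬H) = 0.236.
Update on result 1 ('positive'): P(H) ← 0.975·0.0340 / (0.975·0.0340 + 0.236·0.9660) = 0.033150/0.26113 = 0.1270.
Update on result 2 ('positive'): P(H) ← 0.975·0.1270 / (0.975·0.1270 + 0.236·0.8730) = 0.12378/0.32982 = 0.3753.

Posterior P(H) ≈ 0.375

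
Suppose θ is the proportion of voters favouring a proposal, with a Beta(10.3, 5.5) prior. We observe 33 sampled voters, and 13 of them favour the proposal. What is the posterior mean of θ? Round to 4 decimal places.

The binomial likelihood is conjugate to the Beta prior: with 13 successes and 20 failures, the posterior is Beta(10.3+13, 5.5+20) = Beta(23.3, 25.5).
E[θ | data] = 23.3/(23.3+25.5) = 0.4775.

Posterior mean ≈ 0.4775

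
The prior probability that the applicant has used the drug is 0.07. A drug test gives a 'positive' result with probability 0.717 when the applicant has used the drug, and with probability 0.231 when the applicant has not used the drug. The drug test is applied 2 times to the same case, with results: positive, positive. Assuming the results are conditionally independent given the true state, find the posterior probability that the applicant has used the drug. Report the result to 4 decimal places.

Posterior P(H) ≈ 0.4203

With H the event that the applicant has used the drug, the joint likelihood of the observed sequence is P(data|H) = 0.717·0.717 = 0.51409 and P(data|¬H) = 0.231·0.231 = 0.053361.
Bayes: P(H|data) = 0.07·0.51409 / (0.07·0.51409 + 0.93·0.053361) = 0.035986/0.085612 = 0.4203.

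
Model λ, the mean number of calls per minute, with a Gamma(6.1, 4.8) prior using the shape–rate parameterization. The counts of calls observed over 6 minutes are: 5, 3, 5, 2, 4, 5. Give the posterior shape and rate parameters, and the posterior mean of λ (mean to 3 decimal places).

Posterior: Gamma(shape=30.1, rate=10.8); mean ≈ 2.787

Total count ∑xᵢ = 24 over n = 6 minutes.
Gamma is conjugate to the Poisson likelihood: posterior is Gamma(shape = 6.1+24 = 30.1, rate = 4.8+6 = 10.8).
E[λ | data] = 30.1/10.8 = 2.787.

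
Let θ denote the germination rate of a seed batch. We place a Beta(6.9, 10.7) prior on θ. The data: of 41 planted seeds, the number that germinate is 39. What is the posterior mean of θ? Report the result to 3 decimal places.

Observing 39 successes and 2 failures updates Beta(6.9, 10.7) by adding the success and failure counts to the two shape parameters: α = 6.9+39 = 45.9, β = 10.7+2 = 12.7.
Posterior mean = α/(α+β) = 45.9/58.6 = 0.783.

Posterior mean ≈ 0.783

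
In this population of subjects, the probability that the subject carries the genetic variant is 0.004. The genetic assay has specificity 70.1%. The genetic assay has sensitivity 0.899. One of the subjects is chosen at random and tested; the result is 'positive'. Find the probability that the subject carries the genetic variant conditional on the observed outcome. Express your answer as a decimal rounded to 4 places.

Write H for 'the subject carries the genetic variant'. Prior odds H:¬H = 0.004/0.996 = 0.0040161. For the 'positive' outcome, the likelihood ratio is 0.899/0.299 = 3.0067.
Posterior odds = 0.0040161 × 3.0067 = 0.012075, so P(H|E) = 0.012075/(1+0.012075) = 0.0119.

P(H | E) ≈ 0.0119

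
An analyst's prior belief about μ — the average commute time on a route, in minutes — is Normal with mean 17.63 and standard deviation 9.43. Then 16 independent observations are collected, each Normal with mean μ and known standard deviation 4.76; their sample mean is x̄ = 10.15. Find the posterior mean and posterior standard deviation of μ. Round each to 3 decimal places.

With known σ, the Normal prior is conjugate. Weight on the data is w = (n/σ²)/(n/σ² + 1/τ₀²) = 0.706165/(0.706165+0.0112454) = 0.98432.
Posterior mean = w·x̄ + (1−w)·μ₀ = 0.98432·10.15 + 0.015675·17.63 = 10.267. Posterior variance = 1/(0.706165+0.0112454) = 1.39390, so SD = 1.181.

Posterior mean ≈ 10.267; posterior SD ≈ 1.181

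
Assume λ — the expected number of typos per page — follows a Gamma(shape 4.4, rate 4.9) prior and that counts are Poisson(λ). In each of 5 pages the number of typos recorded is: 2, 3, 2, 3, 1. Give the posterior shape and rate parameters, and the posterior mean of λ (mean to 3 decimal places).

Posterior: Gamma(shape=15.4, rate=9.9); mean ≈ 1.556

The Poisson likelihood adds the total count to the shape and the number of exposure periods to the rate. Here ∑xᵢ = 11 and n = 5, so shape 4.4→15.4 and rate 4.9→9.9.
E[λ | data] = 15.4/9.9 = 1.556.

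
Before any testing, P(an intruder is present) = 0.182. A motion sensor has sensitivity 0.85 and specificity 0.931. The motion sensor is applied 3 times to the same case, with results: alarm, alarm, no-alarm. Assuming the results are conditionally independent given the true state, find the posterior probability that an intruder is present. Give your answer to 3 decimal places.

With H the event that an intruder is present, the joint likelihood of the observed sequence is P(data|H) = 0.85·0.85·0.15 = 0.10837 and P(data|¬H) = 0.069·0.069·0.931 = 0.0044325.
Bayes: P(H|data) = 0.182·0.10837 / (0.182·0.10837 + 0.818·0.0044325) = 0.019724/0.023350 = 0.8447.

Posterior P(H) ≈ 0.845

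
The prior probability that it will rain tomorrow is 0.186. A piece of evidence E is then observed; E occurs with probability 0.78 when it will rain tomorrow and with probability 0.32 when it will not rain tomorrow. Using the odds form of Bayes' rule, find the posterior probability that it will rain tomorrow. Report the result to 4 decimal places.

Prior odds = 0.186/(1−0.186) = 0.22850. In log-odds, ln(0.22850) = -1.4762.
Add log likelihood ratio: ln(2.4375) = 0.89097.
Posterior log-odds = -0.58524, so posterior odds = exp(-0.58524) = 0.55697. Converting, P(H|E) = 0.55697/1.5570 = 0.3577.

Posterior probability ≈ 0.3577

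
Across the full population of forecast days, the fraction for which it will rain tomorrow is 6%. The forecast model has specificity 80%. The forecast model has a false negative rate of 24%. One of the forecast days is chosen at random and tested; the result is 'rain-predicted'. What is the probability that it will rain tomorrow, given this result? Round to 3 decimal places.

Write H for 'it will rain tomorrow'. Prior odds H:¬H = 0.06/0.94 = 0.063830. For the 'rain-predicted' outcome, the likelihood ratio is 0.76/0.2 = 3.8000.
Posterior odds = 0.063830 × 3.8000 = 0.24255, so P(H|E) = 0.24255/(1+0.24255) = 0.195.

P(H | E) ≈ 0.195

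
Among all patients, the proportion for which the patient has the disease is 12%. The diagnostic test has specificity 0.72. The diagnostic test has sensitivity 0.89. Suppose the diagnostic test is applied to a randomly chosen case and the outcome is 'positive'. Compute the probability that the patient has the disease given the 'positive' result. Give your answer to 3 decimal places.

Write H for 'the patient has the disease'. Prior odds H:¬H = 0.12/0.88 = 0.13636. For the 'positive' outcome, the likelihood ratio is 0.89/0.28 = 3.1786.
Posterior odds = 0.13636 × 3.1786 = 0.43344, so P(H|E) = 0.43344/(1+0.43344) = 0.302.

P(H | E) ≈ 0.302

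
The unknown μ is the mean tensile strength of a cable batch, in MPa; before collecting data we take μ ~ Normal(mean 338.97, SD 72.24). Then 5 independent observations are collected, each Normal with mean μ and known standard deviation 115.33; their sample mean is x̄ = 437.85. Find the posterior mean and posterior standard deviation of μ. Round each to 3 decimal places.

Posterior mean ≈ 404.464; posterior SD ≈ 41.976

With known σ, the Normal prior is conjugate. Weight on the data is w = (n/σ²)/(n/σ² + 1/τ₀²) = 0.00037591/(0.00037591+0.00019162) = 0.66236.
Posterior mean = w·x̄ + (1−w)·μ₀ = 0.66236·437.85 + 0.33764·338.97 = 404.464. Posterior variance = 1/(0.00037591+0.00019162) = 1762.01, so SD = 41.976.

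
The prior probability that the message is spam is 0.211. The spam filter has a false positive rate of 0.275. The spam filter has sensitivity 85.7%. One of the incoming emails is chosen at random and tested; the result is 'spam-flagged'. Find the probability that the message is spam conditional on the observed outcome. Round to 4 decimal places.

P(H | E) ≈ 0.4546

Write H for 'the message is spam'. Prior odds H:¬H = 0.211/0.789 = 0.26743. For the 'spam-flagged' outcome, the likelihood ratio is 0.857/0.275 = 3.1164.
Posterior odds = 0.26743 × 3.1164 = 0.83340, so P(H|E) = 0.83340/(1+0.83340) = 0.4546.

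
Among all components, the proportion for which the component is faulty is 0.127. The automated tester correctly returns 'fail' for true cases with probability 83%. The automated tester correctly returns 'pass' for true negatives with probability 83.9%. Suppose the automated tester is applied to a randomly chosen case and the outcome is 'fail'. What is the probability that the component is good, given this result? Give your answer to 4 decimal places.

P(¬H | E) ≈ 0.5714

Write H for 'the component is faulty'. Prior odds H:¬H = 0.127/0.873 = 0.14548. For the 'fail' outcome, the likelihood ratio is 0.83/0.161 = 5.1553.
Posterior odds = 0.14548 × 5.1553 = 0.74997, so P(H|E) = 0.74997/(1+0.74997) = 0.4286. Then P(¬H|E) = 1 − 0.4286 = 0.5714.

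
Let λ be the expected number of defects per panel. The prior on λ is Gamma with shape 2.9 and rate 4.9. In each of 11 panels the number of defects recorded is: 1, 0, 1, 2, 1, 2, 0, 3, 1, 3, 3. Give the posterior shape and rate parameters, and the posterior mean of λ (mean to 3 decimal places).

The Poisson likelihood adds the total count to the shape and the number of exposure periods to the rate. Here ∑xᵢ = 17 and n = 11, so shape 2.9→19.9 and rate 4.9→15.9.
E[λ | data] = 19.9/15.9 = 1.252.

Posterior: Gamma(shape=19.9, rate=15.9); mean ≈ 1.252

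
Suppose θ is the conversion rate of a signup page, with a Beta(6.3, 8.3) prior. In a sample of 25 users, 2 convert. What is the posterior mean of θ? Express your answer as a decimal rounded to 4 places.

Posterior mean ≈ 0.2096

The binomial likelihood is conjugate to the Beta prior: with 2 successes and 23 failures, the posterior is Beta(6.3+2, 8.3+23) = Beta(8.3, 31.3).
Posterior mean = α/(α+β) = 8.3/39.6 = 0.2096.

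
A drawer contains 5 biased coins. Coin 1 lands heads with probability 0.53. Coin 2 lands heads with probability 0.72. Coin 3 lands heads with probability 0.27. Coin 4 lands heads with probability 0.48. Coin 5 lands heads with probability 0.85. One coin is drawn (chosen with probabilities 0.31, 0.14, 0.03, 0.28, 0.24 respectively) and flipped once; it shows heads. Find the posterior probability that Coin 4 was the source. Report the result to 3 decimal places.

P(heads|C1) = 0.53; P(heads|C2) = 0.72; P(heads|C3) = 0.27; P(heads|C4) = 0.48; P(heads|C5) = 0.85.
Prior × likelihood for each source: 0.31·0.53=0.1643, 0.14·0.72=0.1008, 0.03·0.27=0.008100, 0.28·0.48=0.1344, 0.24·0.85=0.2040. Summing gives P(heads) = 0.61160.
P(Coin 4 | heads) = 0.1344 / 0.61160 = 0.220.

Posterior probability ≈ 0.220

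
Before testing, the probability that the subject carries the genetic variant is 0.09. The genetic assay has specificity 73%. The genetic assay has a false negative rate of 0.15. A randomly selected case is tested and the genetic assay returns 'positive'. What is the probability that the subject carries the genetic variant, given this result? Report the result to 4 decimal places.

Let H be the event that the subject carries the genetic variant. P(H) = 0.09, so P(¬H) = 0.91. With E the 'positive' result, P(E|H) = 0.85 and P(E|¬H) = 0.27.
P(E) = 0.85·0.09 + 0.27·0.91 = 0.076500 + 0.24570 = 0.32220.
By Bayes' theorem, P(H|E) = 0.076500 / 0.32220 = 0.2374.

P(H | E) ≈ 0.2374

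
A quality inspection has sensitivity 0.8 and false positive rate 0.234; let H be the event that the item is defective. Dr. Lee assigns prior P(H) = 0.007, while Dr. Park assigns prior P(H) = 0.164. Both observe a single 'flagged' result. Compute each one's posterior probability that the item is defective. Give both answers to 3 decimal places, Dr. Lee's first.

P('+'|H) = 0.8, P('+'|¬H) = 0.234.
Dr. Lee: numerator 0.8·0.007 = 0.0056000; evidence = 0.0056000+0.234·0.993 = 0.23796; posterior = 0.024.
Dr. Park: numerator 0.8·0.164 = 0.13120; evidence = 0.13120+0.234·0.836 = 0.32682; posterior = 0.401.

Dr. Lee: 0.024; Dr. Park: 0.401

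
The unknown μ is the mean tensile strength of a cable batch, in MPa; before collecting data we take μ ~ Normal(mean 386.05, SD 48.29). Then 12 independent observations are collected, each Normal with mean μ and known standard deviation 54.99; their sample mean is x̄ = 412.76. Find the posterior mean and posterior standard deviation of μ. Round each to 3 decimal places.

Prior precision 1/τ₀² = 1/48.29² = 0.00042883; data precision n/σ² = 12/54.99² = 0.00396839.
Posterior precision = 0.00042883 + 0.00396839 = 0.00439722, giving posterior SD = 1/√0.00439722 = 15.080.
Posterior mean = (0.00042883·386.05 + 0.00396839·412.76) / 0.00439722 = 410.155.

Posterior mean ≈ 410.155; posterior SD ≈ 15.080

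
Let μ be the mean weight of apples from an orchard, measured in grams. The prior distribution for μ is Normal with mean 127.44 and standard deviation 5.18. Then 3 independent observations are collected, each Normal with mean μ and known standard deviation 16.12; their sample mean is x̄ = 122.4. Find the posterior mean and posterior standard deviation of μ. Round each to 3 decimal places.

Posterior mean ≈ 126.248; posterior SD ≈ 4.526

With known σ, the Normal prior is conjugate. Weight on the data is w = (n/σ²)/(n/σ² + 1/τ₀²) = 0.0115449/(0.0115449+0.0372684) = 0.23651.
Posterior mean = w·x̄ + (1−w)·μ₀ = 0.23651·122.4 + 0.76349·127.44 = 126.248. Posterior variance = 1/(0.0115449+0.0372684) = 20.4862, so SD = 4.526.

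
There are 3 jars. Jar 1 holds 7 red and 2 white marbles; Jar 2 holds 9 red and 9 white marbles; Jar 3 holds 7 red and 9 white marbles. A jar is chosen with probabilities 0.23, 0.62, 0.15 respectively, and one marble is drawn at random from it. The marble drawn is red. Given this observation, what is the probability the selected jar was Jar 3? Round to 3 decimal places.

Posterior probability ≈ 0.118

P(red|Jar 1) = 0.7778; P(red|Jar 2) = 0.5; P(red|Jar 3) = 0.4375.
Prior × likelihood for each source: 0.23·0.7778=0.1789, 0.62·0.5=0.3100, 0.15·0.4375=0.06563. Summing gives P(red) = 0.55451.
P(Jar 3 | red) = 0.06563 / 0.55451 = 0.118.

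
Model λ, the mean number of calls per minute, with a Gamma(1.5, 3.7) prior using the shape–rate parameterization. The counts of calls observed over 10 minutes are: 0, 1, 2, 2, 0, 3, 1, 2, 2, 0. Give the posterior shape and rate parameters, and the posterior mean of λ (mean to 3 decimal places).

Posterior: Gamma(shape=14.5, rate=13.7); mean ≈ 1.058

Total count ∑xᵢ = 13 over n = 10 minutes.
Gamma is conjugate to the Poisson likelihood: posterior is Gamma(shape = 1.5+13 = 14.5, rate = 3.7+10 = 13.7).
Posterior mean = shape/rate = 14.5/13.7 = 1.058.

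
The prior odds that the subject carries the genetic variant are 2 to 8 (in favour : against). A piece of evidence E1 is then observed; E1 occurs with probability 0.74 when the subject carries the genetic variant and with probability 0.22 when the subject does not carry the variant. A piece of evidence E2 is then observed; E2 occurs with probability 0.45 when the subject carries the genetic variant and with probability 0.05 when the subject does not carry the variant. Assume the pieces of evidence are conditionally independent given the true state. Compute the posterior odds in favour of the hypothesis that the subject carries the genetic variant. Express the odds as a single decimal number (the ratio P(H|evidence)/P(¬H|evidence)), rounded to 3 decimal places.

Prior odds = 2/8 = 0.25000.
Likelihood ratio for E1 = 0.74/0.22 = 3.3636.
Likelihood ratio for E2 = 0.45/0.05 = 9.0000.
Posterior odds = prior odds × LR₁ × LR₂ = 7.5682.

Posterior odds ≈ 7.568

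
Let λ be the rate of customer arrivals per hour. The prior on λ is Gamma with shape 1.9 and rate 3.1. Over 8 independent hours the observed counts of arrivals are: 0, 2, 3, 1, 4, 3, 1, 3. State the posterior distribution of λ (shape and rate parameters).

Total count ∑xᵢ = 17 over n = 8 hours.
Gamma is conjugate to the Poisson likelihood: posterior is Gamma(shape = 1.9+17 = 18.9, rate = 3.1+8 = 11.1).

Posterior: Gamma(shape=18.9, rate=11.1)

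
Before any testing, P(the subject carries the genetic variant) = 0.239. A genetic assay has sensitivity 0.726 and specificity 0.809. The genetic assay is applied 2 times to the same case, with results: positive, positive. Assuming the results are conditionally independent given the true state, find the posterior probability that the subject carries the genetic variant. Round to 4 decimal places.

Posterior P(H) ≈ 0.8194

With H the event that the subject carries the genetic variant, the joint likelihood of the observed sequence is P(data|H) = 0.726·0.726 = 0.52708 and P(data|¬H) = 0.191·0.191 = 0.036481.
Bayes: P(H|data) = 0.239·0.52708 / (0.239·0.52708 + 0.761·0.036481) = 0.12597/0.15373 = 0.8194.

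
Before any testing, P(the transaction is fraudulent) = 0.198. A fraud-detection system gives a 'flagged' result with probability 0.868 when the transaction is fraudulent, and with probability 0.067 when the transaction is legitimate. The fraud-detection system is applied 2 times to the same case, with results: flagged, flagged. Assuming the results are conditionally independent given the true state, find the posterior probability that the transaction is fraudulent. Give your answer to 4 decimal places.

With H the event that the transaction is fraudulent, the joint likelihood of the observed sequence is P(data|H) = 0.868·0.868 = 0.75342 and P(data|¬H) = 0.067·0.067 = 0.0044890.
Bayes: P(H|data) = 0.198·0.75342 / (0.198·0.75342 + 0.802·0.0044890) = 0.14918/0.15278 = 0.9764.

Posterior P(H) ≈ 0.9764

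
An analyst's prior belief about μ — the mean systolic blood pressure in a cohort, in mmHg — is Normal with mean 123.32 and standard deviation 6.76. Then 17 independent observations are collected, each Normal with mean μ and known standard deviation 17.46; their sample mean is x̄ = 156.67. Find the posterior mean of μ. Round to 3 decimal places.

With known σ, the Normal prior is conjugate. Weight on the data is w = (n/σ²)/(n/σ² + 1/τ₀²) = 0.0557648/(0.0557648+0.0218830) = 0.71818.
Posterior mean = w·x̄ + (1−w)·μ₀ = 0.71818·156.67 + 0.28182·123.32 = 147.271.

Posterior mean ≈ 147.271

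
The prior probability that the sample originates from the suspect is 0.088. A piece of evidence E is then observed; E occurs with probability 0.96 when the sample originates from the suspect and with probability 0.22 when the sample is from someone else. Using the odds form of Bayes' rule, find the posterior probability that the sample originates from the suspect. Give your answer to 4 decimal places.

Prior odds = 0.088/(1−0.088) = 0.096491.
Likelihood ratio for E = 0.96/0.22 = 4.3636.
Posterior odds = prior odds × LR = 0.42105.
Posterior probability = odds/(1+odds) = 0.42105/1.4211 = 0.2963.

Posterior probability ≈ 0.2963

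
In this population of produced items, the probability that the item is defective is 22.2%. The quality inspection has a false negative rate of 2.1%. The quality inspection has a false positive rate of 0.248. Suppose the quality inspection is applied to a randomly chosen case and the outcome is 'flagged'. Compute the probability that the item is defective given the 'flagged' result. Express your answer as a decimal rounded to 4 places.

Write H for 'the item is defective'. Prior odds H:¬H = 0.222/0.778 = 0.28535. For the 'flagged' outcome, the likelihood ratio is 0.979/0.248 = 3.9476.
Posterior odds = 0.28535 × 3.9476 = 1.1264, so P(H|E) = 1.1264/(1+1.1264) = 0.5297.

P(H | E) ≈ 0.5297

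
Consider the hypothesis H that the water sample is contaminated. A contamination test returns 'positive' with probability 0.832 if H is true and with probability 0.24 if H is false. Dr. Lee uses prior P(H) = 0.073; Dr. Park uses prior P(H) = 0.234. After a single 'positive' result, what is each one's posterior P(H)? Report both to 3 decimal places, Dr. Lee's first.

Dr. Lee: 0.214; Dr. Park: 0.514

The likelihood ratio for a 'positive' result is 0.832/0.24 = 3.4667.
Dr. Lee: prior odds 0.073/0.927 = 0.078749; posterior odds 0.27300; posterior probability 0.214.
Dr. Park: prior odds 0.234/0.766 = 0.30548; posterior odds 1.0590; posterior probability 0.514.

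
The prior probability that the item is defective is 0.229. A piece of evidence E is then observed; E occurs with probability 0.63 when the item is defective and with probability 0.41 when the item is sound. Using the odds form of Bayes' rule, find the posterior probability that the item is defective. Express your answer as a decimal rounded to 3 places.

Prior odds = 0.229/(1−0.229) = 0.29702. In log-odds, ln(0.29702) = -1.2140.
Add log likelihood ratio: ln(1.5366) = 0.42956.
Posterior log-odds = -0.78440, so posterior odds = exp(-0.78440) = 0.45639. Converting, P(H|E) = 0.45639/1.4564 = 0.313.

Posterior probability ≈ 0.313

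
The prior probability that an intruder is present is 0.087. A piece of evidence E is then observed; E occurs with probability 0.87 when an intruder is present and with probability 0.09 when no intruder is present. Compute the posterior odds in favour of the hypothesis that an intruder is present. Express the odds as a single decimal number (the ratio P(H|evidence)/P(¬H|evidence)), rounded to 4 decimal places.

Posterior odds ≈ 0.9211

Prior odds = 0.087/(1−0.087) = 0.095290.
Likelihood ratio for E = 0.87/0.09 = 9.6667.
Posterior odds = prior odds × LR = 0.92114.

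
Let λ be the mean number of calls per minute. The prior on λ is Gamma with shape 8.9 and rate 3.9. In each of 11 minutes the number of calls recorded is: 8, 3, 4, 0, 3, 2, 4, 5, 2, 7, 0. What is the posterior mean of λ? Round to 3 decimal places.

The Poisson likelihood adds the total count to the shape and the number of exposure periods to the rate. Here ∑xᵢ = 38 and n = 11, so shape 8.9→46.9 and rate 3.9→14.9.
Posterior mean = shape/rate = 46.9/14.9 = 3.148.

Posterior mean ≈ 3.148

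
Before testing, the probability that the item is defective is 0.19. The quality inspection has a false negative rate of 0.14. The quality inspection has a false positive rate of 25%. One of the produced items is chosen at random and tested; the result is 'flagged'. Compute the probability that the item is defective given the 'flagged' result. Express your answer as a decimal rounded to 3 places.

Let H be the event that the item is defective. P(H) = 0.19, so P(¬H) = 0.81. With E the 'flagged' result, P(E|H) = 0.86 and P(E|¬H) = 0.25.
P(E) = 0.86·0.19 + 0.25·0.81 = 0.16340 + 0.20250 = 0.36590.
By Bayes' theorem, P(H|E) = 0.16340 / 0.36590 = 0.447.

P(H | E) ≈ 0.447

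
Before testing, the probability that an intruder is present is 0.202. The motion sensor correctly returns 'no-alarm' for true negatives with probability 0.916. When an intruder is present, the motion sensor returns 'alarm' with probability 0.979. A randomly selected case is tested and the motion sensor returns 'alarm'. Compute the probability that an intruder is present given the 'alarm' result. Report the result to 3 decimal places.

P(H | E) ≈ 0.747

Let H be the event that an intruder is present. P(H) = 0.202, so P(¬H) = 0.798. With E the 'alarm' result, P(E|H) = 0.979 and P(E|¬H) = 0.084.
P(E) = 0.979·0.202 + 0.084·0.798 = 0.19776 + 0.067032 = 0.26479.
By Bayes' theorem, P(H|E) = 0.19776 / 0.26479 = 0.747.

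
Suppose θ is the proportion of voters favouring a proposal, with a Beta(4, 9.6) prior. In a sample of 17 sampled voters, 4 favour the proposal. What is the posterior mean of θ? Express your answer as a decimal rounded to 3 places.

Observing 4 successes and 13 failures updates Beta(4, 9.6) by adding the success and failure counts to the two shape parameters: α = 4+4 = 8, β = 9.6+13 = 22.6.
E[θ | data] = 8/(8+22.6) = 0.261.

Posterior mean ≈ 0.261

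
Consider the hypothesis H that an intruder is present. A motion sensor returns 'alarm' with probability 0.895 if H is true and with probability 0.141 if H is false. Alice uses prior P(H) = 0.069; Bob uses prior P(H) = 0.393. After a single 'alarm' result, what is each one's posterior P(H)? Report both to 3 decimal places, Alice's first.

Alice: 0.320; Bob: 0.804

P('+'|H) = 0.895, P('+'|¬H) = 0.141.
Alice: numerator 0.895·0.069 = 0.061755; evidence = 0.061755+0.141·0.931 = 0.19303; posterior = 0.320.
Bob: numerator 0.895·0.393 = 0.35174; evidence = 0.35174+0.141·0.607 = 0.43732; posterior = 0.804.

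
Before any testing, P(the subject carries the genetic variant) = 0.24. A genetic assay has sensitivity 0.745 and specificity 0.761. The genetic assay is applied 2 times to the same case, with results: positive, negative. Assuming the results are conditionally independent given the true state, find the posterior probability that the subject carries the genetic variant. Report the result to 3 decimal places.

Let H be the event that the subject carries the genetic variant; start with P(H) = 0.24. P('positive'|H) = 0.745, P('positive'|¬H) = 0.239.
Update on result 1 ('positive'): P(H) ← 0.745·0.2400 / (0.745·0.2400 + 0.239·0.7600) = 0.17880/0.36044 = 0.4961.
Update on result 2 ('negative'): P(H) ← 0.255·0.4961 / (0.255·0.4961 + 0.761·0.5039) = 0.12650/0.50999 = 0.2480.

Posterior P(H) ≈ 0.248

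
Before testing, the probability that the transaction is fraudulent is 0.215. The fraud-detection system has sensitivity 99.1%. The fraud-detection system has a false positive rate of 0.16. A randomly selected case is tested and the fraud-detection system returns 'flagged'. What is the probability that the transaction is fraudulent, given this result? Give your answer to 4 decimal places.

Write H for 'the transaction is fraudulent'. Prior odds H:¬H = 0.215/0.785 = 0.27389. For the 'flagged' outcome, the likelihood ratio is 0.991/0.16 = 6.1937.
Posterior odds = 0.27389 × 6.1937 = 1.6964, so P(H|E) = 1.6964/(1+1.6964) = 0.6291.

P(H | E) ≈ 0.6291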